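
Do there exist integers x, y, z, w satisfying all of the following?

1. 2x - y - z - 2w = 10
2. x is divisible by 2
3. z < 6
Yes

Take x = 0, y = -10, z = 0, w = 0. Substituting into each constraint:
  (1) 2(0) + 10 + 0 - 2(0) = 10 ✓
  (2) 0 = 2 × 0, remainder 0 ✓
  (3) 0 < 6 ✓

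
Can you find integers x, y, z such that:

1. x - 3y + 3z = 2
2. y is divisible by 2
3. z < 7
Yes

Take x = 2, y = 0, z = 0. Substituting into each constraint:
  (1) 2 - 3(0) + 3(0) = 2 ✓
  (2) 0 = 2 × 0, remainder 0 ✓
  (3) 0 < 7 ✓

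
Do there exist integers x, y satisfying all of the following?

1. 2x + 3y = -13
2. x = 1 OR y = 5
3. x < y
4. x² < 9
No

The full constraint system is jointly infeasible over the integers. Each constraint and what it forces:

  - 2x + 3y = -13: is a linear equation tying the variables together
  - x = 1 OR y = 5: forces a choice: either x = 1 or y = 5
  - x < y: bounds one variable relative to another variable
  - x² < 9: restricts x to |x| ≤ 2

Split on the disjunction (x = 1 OR y = 5):
  • If x = 1: the equation forces y = -5, giving (x, y) = (1, -5), which violates y > x.
  • If y = 5: the equation forces x = -14, but x² < 9 requires |x| ≤ 2.
Both branches are infeasible, so the system has no integer solution.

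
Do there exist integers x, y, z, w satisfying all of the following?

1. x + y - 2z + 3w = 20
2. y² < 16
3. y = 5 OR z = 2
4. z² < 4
No

A contradictory subset is {y² < 16, y = 5 OR z = 2, z² < 4}. No integer assignment can satisfy these jointly:

  - y² < 16: restricts y to |y| ≤ 3
  - y = 5 OR z = 2: forces a choice: either y = 5 or z = 2
  - z² < 4: restricts z to |z| ≤ 1

Split on the disjunction (y = 5 OR z = 2):
  • If y = 5: this contradicts y² < 16, which requires |y| ≤ 3.
  • If z = 2: this contradicts z² < 4, which requires |z| ≤ 1.
Both branches are infeasible, so the system has no integer solution.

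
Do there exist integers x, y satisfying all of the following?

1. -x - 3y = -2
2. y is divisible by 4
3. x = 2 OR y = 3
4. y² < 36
Yes

Take x = 2, y = 0. Substituting into each constraint:
  (1) (-2) - 3(0) = -2 ✓
  (2) 0 = 4 × 0, remainder 0 ✓
  (3) x = 2, target 2 ✓ (first branch holds)
  (4) y² = (0)² = 0, and 0 < 36 ✓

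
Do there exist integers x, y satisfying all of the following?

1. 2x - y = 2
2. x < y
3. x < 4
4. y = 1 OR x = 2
No

A contradictory subset is {2x - y = 2, x < y, y = 1 OR x = 2}. No integer assignment can satisfy these jointly:

  - 2x - y = 2: is a linear equation tying the variables together
  - x < y: bounds one variable relative to another variable
  - y = 1 OR x = 2: forces a choice: either y = 1 or x = 2

Split on the disjunction (y = 1 OR x = 2):
  • If y = 1: with y = 1, every remaining term of the linear equation is divisible by 2, so the left side is ≡ 0 (mod 2); but the right side 3 ≡ 1 (mod 2). No integers can satisfy it.
  • If x = 2: the equation forces y = 2, giving (x, y) = (2, 2), which violates y > x.
Both branches are infeasible, so the system has no integer solution.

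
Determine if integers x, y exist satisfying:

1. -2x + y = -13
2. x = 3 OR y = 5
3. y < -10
No

The full constraint system is jointly infeasible over the integers. Each constraint and what it forces:

  - -2x + y = -13: is a linear equation tying the variables together
  - x = 3 OR y = 5: forces a choice: either x = 3 or y = 5
  - y < -10: bounds one variable relative to a constant

Split on the disjunction (x = 3 OR y = 5):
  • If x = 3: the equation forces y = -7, which contradicts the bound y ≤ -11.
  • If y = 5: this contradicts the bound y ≤ -11.
Both branches are infeasible, so the system has no integer solution.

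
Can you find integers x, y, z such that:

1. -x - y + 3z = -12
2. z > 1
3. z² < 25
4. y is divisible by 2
Yes

Take x = 18, y = 0, z = 2. Substituting into each constraint:
  (1) (-18) + 0 + 3(2) = -12 ✓
  (2) 2 > 1 ✓
  (3) z² = (2)² = 4, and 4 < 25 ✓
  (4) 0 = 2 × 0, remainder 0 ✓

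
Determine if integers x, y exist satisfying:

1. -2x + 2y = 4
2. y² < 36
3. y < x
No

A contradictory subset is {-2x + 2y = 4, y < x}. No integer assignment can satisfy these jointly:

  - -2x + 2y = 4: is a linear equation tying the variables together
  - y < x: bounds one variable relative to another variable

From the equation, x − y = -2, i.e. x − y = -2; but x > y requires x − y ≥ 1. Contradiction.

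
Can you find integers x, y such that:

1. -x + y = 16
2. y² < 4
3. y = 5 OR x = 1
No

The full constraint system is jointly infeasible over the integers. Each constraint and what it forces:

  - -x + y = 16: is a linear equation tying the variables together
  - y² < 4: restricts y to |y| ≤ 1
  - y = 5 OR x = 1: forces a choice: either y = 5 or x = 1

Split on the disjunction (y = 5 OR x = 1):
  • If y = 5: this contradicts y² < 4, which requires |y| ≤ 1.
  • If x = 1: the equation forces y = 17, but y² < 4 requires |y| ≤ 1.
Both branches are infeasible, so the system has no integer solution.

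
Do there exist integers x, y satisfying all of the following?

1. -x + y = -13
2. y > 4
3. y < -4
No

A contradictory subset is {y > 4, y < -4}. No integer assignment can satisfy these jointly:

  - y > 4: bounds one variable relative to a constant
  - y < -4: bounds one variable relative to a constant

Direct contradiction: the bounds on y require y ≥ 5 and y ≤ -5 simultaneously, which is empty.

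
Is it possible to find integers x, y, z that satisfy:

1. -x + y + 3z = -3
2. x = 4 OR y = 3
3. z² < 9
Yes

Take x = 6, y = 3, z = 0. Substituting into each constraint:
  (1) (-6) + 3 + 3(0) = -3 ✓
  (2) y = 3, target 3 ✓ (second branch holds)
  (3) z² = (0)² = 0, and 0 < 9 ✓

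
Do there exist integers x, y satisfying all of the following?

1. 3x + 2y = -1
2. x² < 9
Yes

Take x = -1, y = 1. Substituting into each constraint:
  (1) 3(-1) + 2(1) = -1 ✓
  (2) x² = (-1)² = 1, and 1 < 9 ✓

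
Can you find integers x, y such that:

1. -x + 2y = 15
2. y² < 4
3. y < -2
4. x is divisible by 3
No

A contradictory subset is {y² < 4, y < -2}. No integer assignment can satisfy these jointly:

  - y² < 4: restricts y to |y| ≤ 1
  - y < -2: bounds one variable relative to a constant

Direct contradiction: the bounds on y require y ≥ -1 and y ≤ -3 simultaneously, which is empty.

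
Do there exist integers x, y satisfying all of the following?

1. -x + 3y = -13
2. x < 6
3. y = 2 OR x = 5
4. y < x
No

A contradictory subset is {-x + 3y = -13, x < 6, y = 2 OR x = 5}. No integer assignment can satisfy these jointly:

  - -x + 3y = -13: is a linear equation tying the variables together
  - x < 6: bounds one variable relative to a constant
  - y = 2 OR x = 5: forces a choice: either y = 2 or x = 5

Split on the disjunction (y = 2 OR x = 5):
  • If y = 2: the equation forces x = 19, which contradicts the bound x ≤ 5.
  • If x = 5: with x = 5, every remaining term of the linear equation is divisible by 3, so the left side is ≡ 0 (mod 3); but the right side -8 ≡ 1 (mod 3). No integers can satisfy it.
Both branches are infeasible, so the system has no integer solution.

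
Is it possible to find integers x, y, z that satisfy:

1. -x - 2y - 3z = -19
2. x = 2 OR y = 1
Yes

Take x = 2, y = 4, z = 3. Substituting into each constraint:
  (1) (-2) - 2(4) - 3(3) = -19 ✓
  (2) x = 2, target 2 ✓ (first branch holds)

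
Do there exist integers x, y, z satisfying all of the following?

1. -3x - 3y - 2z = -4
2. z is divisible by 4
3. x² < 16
Yes

Take x = -2, y = -2, z = 8. Substituting into each constraint:
  (1) -3(-2) - 3(-2) - 2(8) = -4 ✓
  (2) 8 = 4 × 2, remainder 0 ✓
  (3) x² = (-2)² = 4, and 4 < 16 ✓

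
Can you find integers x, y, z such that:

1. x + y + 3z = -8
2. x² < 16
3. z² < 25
Yes

Take x = 0, y = -8, z = 0. Substituting into each constraint:
  (1) 0 + (-8) + 3(0) = -8 ✓
  (2) x² = (0)² = 0, and 0 < 16 ✓
  (3) z² = (0)² = 0, and 0 < 25 ✓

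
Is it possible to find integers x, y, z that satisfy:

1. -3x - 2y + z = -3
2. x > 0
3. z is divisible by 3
Yes

Take x = 1, y = 0, z = 0. Substituting into each constraint:
  (1) -3(1) - 2(0) + 0 = -3 ✓
  (2) 1 > 0 ✓
  (3) 0 = 3 × 0, remainder 0 ✓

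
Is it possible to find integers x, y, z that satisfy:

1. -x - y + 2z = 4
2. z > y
Yes

Take x = -3, y = -1, z = 0. Substituting into each constraint:
  (1) 3 + 1 + 2(0) = 4 ✓
  (2) 0 > -1 ✓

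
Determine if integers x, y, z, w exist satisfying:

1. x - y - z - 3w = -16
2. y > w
Yes

Take x = -15, y = 1, z = 0, w = 0. Substituting into each constraint:
  (1) (-15) + (-1) + 0 - 3(0) = -16 ✓
  (2) 1 > 0 ✓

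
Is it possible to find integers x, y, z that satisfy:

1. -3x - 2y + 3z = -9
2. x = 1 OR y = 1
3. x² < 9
Yes

Take x = 1, y = 3, z = 0. Substituting into each constraint:
  (1) -3(1) - 2(3) + 3(0) = -9 ✓
  (2) x = 1, target 1 ✓ (first branch holds)
  (3) x² = (1)² = 1, and 1 < 9 ✓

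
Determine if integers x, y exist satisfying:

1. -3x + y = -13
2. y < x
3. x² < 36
Yes

Take x = 0, y = -13. Substituting into each constraint:
  (1) -3(0) + (-13) = -13 ✓
  (2) -13 < 0 ✓
  (3) x² = (0)² = 0, and 0 < 36 ✓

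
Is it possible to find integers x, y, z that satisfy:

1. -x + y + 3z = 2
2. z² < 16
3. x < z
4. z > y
Yes

Take x = -3, y = -1, z = 0. Substituting into each constraint:
  (1) 3 + (-1) + 3(0) = 2 ✓
  (2) z² = (0)² = 0, and 0 < 16 ✓
  (3) -3 < 0 ✓
  (4) 0 > -1 ✓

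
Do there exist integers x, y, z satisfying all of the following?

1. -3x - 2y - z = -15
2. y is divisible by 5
Yes

Take x = 5, y = 0, z = 0. Substituting into each constraint:
  (1) -3(5) - 2(0) + 0 = -15 ✓
  (2) 0 = 5 × 0, remainder 0 ✓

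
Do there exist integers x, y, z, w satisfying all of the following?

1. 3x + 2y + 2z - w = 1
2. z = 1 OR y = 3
Yes

Take x = 0, y = 0, z = 1, w = 1. Substituting into each constraint:
  (1) 3(0) + 2(0) + 2(1) + (-1) = 1 ✓
  (2) z = 1, target 1 ✓ (first branch holds)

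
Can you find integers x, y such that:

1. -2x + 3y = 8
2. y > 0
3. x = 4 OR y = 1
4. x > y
No

A contradictory subset is {-2x + 3y = 8, x = 4 OR y = 1, x > y}. No integer assignment can satisfy these jointly:

  - -2x + 3y = 8: is a linear equation tying the variables together
  - x = 4 OR y = 1: forces a choice: either x = 4 or y = 1
  - x > y: bounds one variable relative to another variable

Split on the disjunction (x = 4 OR y = 1):
  • If x = 4: with x = 4, every remaining term of the linear equation is divisible by 3, so the left side is ≡ 0 (mod 3); but the right side 16 ≡ 1 (mod 3). No integers can satisfy it.
  • If y = 1: with y = 1, every remaining term of the linear equation is divisible by 2, so the left side is ≡ 0 (mod 2); but the right side 5 ≡ 1 (mod 2). No integers can satisfy it.
Both branches are infeasible, so the system has no integer solution.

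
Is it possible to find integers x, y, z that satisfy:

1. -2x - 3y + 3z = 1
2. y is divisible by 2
Yes

Take x = 1, y = 0, z = 1. Substituting into each constraint:
  (1) -2(1) - 3(0) + 3(1) = 1 ✓
  (2) 0 = 2 × 0, remainder 0 ✓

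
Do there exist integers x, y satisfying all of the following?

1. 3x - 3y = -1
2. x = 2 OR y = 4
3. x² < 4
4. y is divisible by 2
No

Even the single constraint (3x - 3y = -1) is infeasible over the integers.

  - 3x - 3y = -1: every term on the left is divisible by 3, so the LHS ≡ 0 (mod 3), but the RHS -1 is not — no integer solution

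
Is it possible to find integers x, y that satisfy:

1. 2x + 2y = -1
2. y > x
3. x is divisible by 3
No

Even the single constraint (2x + 2y = -1) is infeasible over the integers.

  - 2x + 2y = -1: every term on the left is divisible by 2, so the LHS ≡ 0 (mod 2), but the RHS -1 is not — no integer solution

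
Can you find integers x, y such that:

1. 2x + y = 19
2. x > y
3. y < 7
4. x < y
No

A contradictory subset is {x > y, x < y}. No integer assignment can satisfy these jointly:

  - x > y: bounds one variable relative to another variable
  - x < y: bounds one variable relative to another variable

Direct contradiction: x > y and y > x cannot both hold.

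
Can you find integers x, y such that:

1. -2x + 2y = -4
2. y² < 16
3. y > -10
Yes

Take x = 2, y = 0. Substituting into each constraint:
  (1) -2(2) + 2(0) = -4 ✓
  (2) y² = (0)² = 0, and 0 < 16 ✓
  (3) 0 > -10 ✓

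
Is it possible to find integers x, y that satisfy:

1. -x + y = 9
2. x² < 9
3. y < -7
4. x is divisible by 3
No

A contradictory subset is {-x + y = 9, x² < 9, y < -7}. No integer assignment can satisfy these jointly:

  - -x + y = 9: is a linear equation tying the variables together
  - x² < 9: restricts x to |x| ≤ 2
  - y < -7: bounds one variable relative to a constant

Range argument: with x ∈ [-2, 2], y ∈ [−∞, -8], the left side of the equation is at most -6, but the right side is 9 > -6. No integer solution exists.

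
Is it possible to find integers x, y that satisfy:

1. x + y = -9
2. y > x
Yes

Take x = -9, y = 0. Substituting into each constraint:
  (1) (-9) + 0 = -9 ✓
  (2) 0 > -9 ✓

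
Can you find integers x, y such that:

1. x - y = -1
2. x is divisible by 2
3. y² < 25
Yes

Take x = 0, y = 1. Substituting into each constraint:
  (1) 0 + (-1) = -1 ✓
  (2) 0 = 2 × 0, remainder 0 ✓
  (3) y² = (1)² = 1, and 1 < 25 ✓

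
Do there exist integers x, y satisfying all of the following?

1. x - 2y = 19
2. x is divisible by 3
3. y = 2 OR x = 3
Yes

Take x = 3, y = -8. Substituting into each constraint:
  (1) 3 - 2(-8) = 19 ✓
  (2) 3 = 3 × 1, remainder 0 ✓
  (3) x = 3, target 3 ✓ (second branch holds)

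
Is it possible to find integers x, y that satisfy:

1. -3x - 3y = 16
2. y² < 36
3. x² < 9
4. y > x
No

Even the single constraint (-3x - 3y = 16) is infeasible over the integers.

  - -3x - 3y = 16: every term on the left is divisible by 3, so the LHS ≡ 0 (mod 3), but the RHS 16 is not — no integer solution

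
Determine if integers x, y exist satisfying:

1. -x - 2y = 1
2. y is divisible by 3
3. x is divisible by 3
No

The full constraint system is jointly infeasible over the integers. Each constraint and what it forces:

  - -x - 2y = 1: is a linear equation tying the variables together
  - y is divisible by 3: restricts y to multiples of 3
  - x is divisible by 3: restricts x to multiples of 3

Modular obstruction: writing x = 3x' and writing y = 3y', every remaining term of the linear equation is divisible by 3, so the left side is ≡ 0 (mod 3); but the right side 1 ≡ 1 (mod 3). No integers can satisfy it.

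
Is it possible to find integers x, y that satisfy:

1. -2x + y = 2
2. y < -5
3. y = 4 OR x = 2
No

The full constraint system is jointly infeasible over the integers. Each constraint and what it forces:

  - -2x + y = 2: is a linear equation tying the variables together
  - y < -5: bounds one variable relative to a constant
  - y = 4 OR x = 2: forces a choice: either y = 4 or x = 2

Split on the disjunction (y = 4 OR x = 2):
  • If y = 4: this contradicts the bound y ≤ -6.
  • If x = 2: the equation forces y = 6, which contradicts the bound y ≤ -6.
Both branches are infeasible, so the system has no integer solution.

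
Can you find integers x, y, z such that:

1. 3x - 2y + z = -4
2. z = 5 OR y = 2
Yes

Take x = 1, y = 6, z = 5. Substituting into each constraint:
  (1) 3(1) - 2(6) + 5 = -4 ✓
  (2) z = 5, target 5 ✓ (first branch holds)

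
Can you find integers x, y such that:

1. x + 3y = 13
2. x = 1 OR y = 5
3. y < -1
No

The full constraint system is jointly infeasible over the integers. Each constraint and what it forces:

  - x + 3y = 13: is a linear equation tying the variables together
  - x = 1 OR y = 5: forces a choice: either x = 1 or y = 5
  - y < -1: bounds one variable relative to a constant

Split on the disjunction (x = 1 OR y = 5):
  • If x = 1: the equation forces y = 4, which contradicts the bound y ≤ -2.
  • If y = 5: this contradicts the bound y ≤ -2.
Both branches are infeasible, so the system has no integer solution.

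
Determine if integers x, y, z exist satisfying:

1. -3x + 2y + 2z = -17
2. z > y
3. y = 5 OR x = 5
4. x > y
Yes

Take x = 5, y = -1, z = 0. Substituting into each constraint:
  (1) -3(5) + 2(-1) + 2(0) = -17 ✓
  (2) 0 > -1 ✓
  (3) x = 5, target 5 ✓ (second branch holds)
  (4) 5 > -1 ✓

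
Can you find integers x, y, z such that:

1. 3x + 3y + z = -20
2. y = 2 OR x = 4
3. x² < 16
Yes

Take x = 0, y = 2, z = -26. Substituting into each constraint:
  (1) 3(0) + 3(2) + (-26) = -20 ✓
  (2) y = 2, target 2 ✓ (first branch holds)
  (3) x² = (0)² = 0, and 0 < 16 ✓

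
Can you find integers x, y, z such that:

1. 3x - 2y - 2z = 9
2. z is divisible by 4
Yes

Take x = 3, y = 0, z = 0. Substituting into each constraint:
  (1) 3(3) - 2(0) - 2(0) = 9 ✓
  (2) 0 = 4 × 0, remainder 0 ✓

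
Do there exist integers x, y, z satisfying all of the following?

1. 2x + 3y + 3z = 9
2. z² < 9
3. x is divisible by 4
Yes

Take x = 0, y = 3, z = 0. Substituting into each constraint:
  (1) 2(0) + 3(3) + 3(0) = 9 ✓
  (2) z² = (0)² = 0, and 0 < 9 ✓
  (3) 0 = 4 × 0, remainder 0 ✓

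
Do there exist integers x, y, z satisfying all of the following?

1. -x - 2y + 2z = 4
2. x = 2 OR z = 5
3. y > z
Yes

Take x = -6, y = 6, z = 5. Substituting into each constraint:
  (1) 6 - 2(6) + 2(5) = 4 ✓
  (2) z = 5, target 5 ✓ (second branch holds)
  (3) 6 > 5 ✓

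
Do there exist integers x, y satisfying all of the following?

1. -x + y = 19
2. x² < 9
Yes

Take x = 0, y = 19. Substituting into each constraint:
  (1) 0 + 19 = 19 ✓
  (2) x² = (0)² = 0, and 0 < 9 ✓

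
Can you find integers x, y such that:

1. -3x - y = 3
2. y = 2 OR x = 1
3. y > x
No

The full constraint system is jointly infeasible over the integers. Each constraint and what it forces:

  - -3x - y = 3: is a linear equation tying the variables together
  - y = 2 OR x = 1: forces a choice: either y = 2 or x = 1
  - y > x: bounds one variable relative to another variable

Split on the disjunction (y = 2 OR x = 1):
  • If y = 2: with y = 2, every remaining term of the linear equation is divisible by 3, so the left side is ≡ 0 (mod 3); but the right side 5 ≡ 2 (mod 3). No integers can satisfy it.
  • If x = 1: the equation forces y = -6, giving (x, y) = (1, -6), which violates y > x.
Both branches are infeasible, so the system has no integer solution.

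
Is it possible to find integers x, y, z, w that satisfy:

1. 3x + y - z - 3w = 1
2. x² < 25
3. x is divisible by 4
Yes

Take x = 0, y = 1, z = 0, w = 0. Substituting into each constraint:
  (1) 3(0) + 1 + 0 - 3(0) = 1 ✓
  (2) x² = (0)² = 0, and 0 < 25 ✓
  (3) 0 = 4 × 0, remainder 0 ✓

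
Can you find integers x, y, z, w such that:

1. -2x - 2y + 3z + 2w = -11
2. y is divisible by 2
Yes

Take x = 0, y = 0, z = -5, w = 2. Substituting into each constraint:
  (1) -2(0) - 2(0) + 3(-5) + 2(2) = -11 ✓
  (2) 0 = 2 × 0, remainder 0 ✓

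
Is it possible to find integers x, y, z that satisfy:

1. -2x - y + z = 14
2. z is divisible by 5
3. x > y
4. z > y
Yes

Take x = -4, y = -6, z = 0. Substituting into each constraint:
  (1) -2(-4) + 6 + 0 = 14 ✓
  (2) 0 = 5 × 0, remainder 0 ✓
  (3) -4 > -6 ✓
  (4) 0 > -6 ✓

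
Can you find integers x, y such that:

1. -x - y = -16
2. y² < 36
Yes

Take x = 16, y = 0. Substituting into each constraint:
  (1) (-16) + 0 = -16 ✓
  (2) y² = (0)² = 0, and 0 < 36 ✓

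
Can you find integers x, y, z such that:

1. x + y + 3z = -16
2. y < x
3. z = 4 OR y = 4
Yes

Take x = 7, y = 4, z = -9. Substituting into each constraint:
  (1) 7 + 4 + 3(-9) = -16 ✓
  (2) 4 < 7 ✓
  (3) y = 4, target 4 ✓ (second branch holds)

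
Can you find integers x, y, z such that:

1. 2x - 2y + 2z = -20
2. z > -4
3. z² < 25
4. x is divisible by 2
Yes

Take x = 0, y = 7, z = -3. Substituting into each constraint:
  (1) 2(0) - 2(7) + 2(-3) = -20 ✓
  (2) -3 > -4 ✓
  (3) z² = (-3)² = 9, and 9 < 25 ✓
  (4) 0 = 2 × 0, remainder 0 ✓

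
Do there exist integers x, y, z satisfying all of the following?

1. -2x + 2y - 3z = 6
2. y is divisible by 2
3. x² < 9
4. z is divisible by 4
Yes

Take x = 1, y = 10, z = 4. Substituting into each constraint:
  (1) -2(1) + 2(10) - 3(4) = 6 ✓
  (2) 10 = 2 × 5, remainder 0 ✓
  (3) x² = (1)² = 1, and 1 < 9 ✓
  (4) 4 = 4 × 1, remainder 0 ✓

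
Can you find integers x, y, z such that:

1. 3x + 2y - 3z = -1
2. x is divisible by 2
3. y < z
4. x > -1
Yes

Take x = 0, y = -2, z = -1. Substituting into each constraint:
  (1) 3(0) + 2(-2) - 3(-1) = -1 ✓
  (2) 0 = 2 × 0, remainder 0 ✓
  (3) -2 < -1 ✓
  (4) 0 > -1 ✓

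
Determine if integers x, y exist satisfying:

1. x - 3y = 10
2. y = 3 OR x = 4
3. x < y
No

The full constraint system is jointly infeasible over the integers. Each constraint and what it forces:

  - x - 3y = 10: is a linear equation tying the variables together
  - y = 3 OR x = 4: forces a choice: either y = 3 or x = 4
  - x < y: bounds one variable relative to another variable

Split on the disjunction (y = 3 OR x = 4):
  • If y = 3: the equation forces x = 19, giving (y, x) = (3, 19), which violates y > x.
  • If x = 4: the equation forces y = -2, giving (x, y) = (4, -2), which violates y > x.
Both branches are infeasible, so the system has no integer solution.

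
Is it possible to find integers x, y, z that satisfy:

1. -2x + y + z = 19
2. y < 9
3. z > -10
Yes

Take x = 0, y = 0, z = 19. Substituting into each constraint:
  (1) -2(0) + 0 + 19 = 19 ✓
  (2) 0 < 9 ✓
  (3) 19 > -10 ✓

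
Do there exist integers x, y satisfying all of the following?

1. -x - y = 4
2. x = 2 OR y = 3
Yes

Take x = -7, y = 3. Substituting into each constraint:
  (1) 7 + (-3) = 4 ✓
  (2) y = 3, target 3 ✓ (second branch holds)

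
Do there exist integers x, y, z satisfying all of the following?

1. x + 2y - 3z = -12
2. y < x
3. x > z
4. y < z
Yes

Take x = 9, y = 0, z = 7. Substituting into each constraint:
  (1) 9 + 2(0) - 3(7) = -12 ✓
  (2) 0 < 9 ✓
  (3) 9 > 7 ✓
  (4) 0 < 7 ✓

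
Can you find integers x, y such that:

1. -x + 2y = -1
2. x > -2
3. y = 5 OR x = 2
Yes

Take x = 11, y = 5. Substituting into each constraint:
  (1) (-11) + 2(5) = -1 ✓
  (2) 11 > -2 ✓
  (3) y = 5, target 5 ✓ (first branch holds)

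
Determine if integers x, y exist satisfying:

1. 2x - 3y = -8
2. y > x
Yes

Take x = 2, y = 4. Substituting into each constraint:
  (1) 2(2) - 3(4) = -8 ✓
  (2) 4 > 2 ✓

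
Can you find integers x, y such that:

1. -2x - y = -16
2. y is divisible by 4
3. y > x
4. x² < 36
Yes

Take x = 4, y = 8. Substituting into each constraint:
  (1) -2(4) + (-8) = -16 ✓
  (2) 8 = 4 × 2, remainder 0 ✓
  (3) 8 > 4 ✓
  (4) x² = (4)² = 16, and 16 < 36 ✓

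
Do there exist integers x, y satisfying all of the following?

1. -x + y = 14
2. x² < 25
Yes

Take x = 0, y = 14. Substituting into each constraint:
  (1) 0 + 14 = 14 ✓
  (2) x² = (0)² = 0, and 0 < 25 ✓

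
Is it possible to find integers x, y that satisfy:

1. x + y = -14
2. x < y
Yes

Take x = -8, y = -6. Substituting into each constraint:
  (1) (-8) + (-6) = -14 ✓
  (2) -8 < -6 ✓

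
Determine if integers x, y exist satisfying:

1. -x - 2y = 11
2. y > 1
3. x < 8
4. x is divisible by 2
No

A contradictory subset is {-x - 2y = 11, x is divisible by 2}. No integer assignment can satisfy these jointly:

  - -x - 2y = 11: is a linear equation tying the variables together
  - x is divisible by 2: restricts x to multiples of 2

Modular obstruction: writing x = 2x', every remaining term of the linear equation is divisible by 2, so the left side is ≡ 0 (mod 2); but the right side 11 ≡ 1 (mod 2). No integers can satisfy it.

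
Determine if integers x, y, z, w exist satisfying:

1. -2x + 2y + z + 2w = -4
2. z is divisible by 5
Yes

Take x = 0, y = 0, z = 0, w = -2. Substituting into each constraint:
  (1) -2(0) + 2(0) + 0 + 2(-2) = -4 ✓
  (2) 0 = 5 × 0, remainder 0 ✓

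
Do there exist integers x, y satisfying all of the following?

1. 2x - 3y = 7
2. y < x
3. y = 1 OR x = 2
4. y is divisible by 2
No

A contradictory subset is {2x - 3y = 7, y = 1 OR x = 2, y is divisible by 2}. No integer assignment can satisfy these jointly:

  - 2x - 3y = 7: is a linear equation tying the variables together
  - y = 1 OR x = 2: forces a choice: either y = 1 or x = 2
  - y is divisible by 2: restricts y to multiples of 2

Modular obstruction: writing y = 2y', every remaining term of the linear equation is divisible by 2, so the left side is ≡ 0 (mod 2); but the right side 7 ≡ 1 (mod 2). No integers can satisfy it.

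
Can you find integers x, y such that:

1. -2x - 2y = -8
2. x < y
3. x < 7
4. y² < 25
Yes

Take x = 1, y = 3. Substituting into each constraint:
  (1) -2(1) - 2(3) = -8 ✓
  (2) 1 < 3 ✓
  (3) 1 < 7 ✓
  (4) y² = (3)² = 9, and 9 < 25 ✓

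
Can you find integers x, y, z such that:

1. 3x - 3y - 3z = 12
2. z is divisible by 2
Yes

Take x = 0, y = -4, z = 0. Substituting into each constraint:
  (1) 3(0) - 3(-4) - 3(0) = 12 ✓
  (2) 0 = 2 × 0, remainder 0 ✓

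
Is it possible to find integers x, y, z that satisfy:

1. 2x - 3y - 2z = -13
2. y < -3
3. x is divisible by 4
Yes

Take x = 0, y = -5, z = 14. Substituting into each constraint:
  (1) 2(0) - 3(-5) - 2(14) = -13 ✓
  (2) -5 < -3 ✓
  (3) 0 = 4 × 0, remainder 0 ✓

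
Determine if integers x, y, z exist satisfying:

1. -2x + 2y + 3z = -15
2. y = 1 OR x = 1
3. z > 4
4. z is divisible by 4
No

A contradictory subset is {-2x + 2y + 3z = -15, z is divisible by 4}. No integer assignment can satisfy these jointly:

  - -2x + 2y + 3z = -15: is a linear equation tying the variables together
  - z is divisible by 4: restricts z to multiples of 4

Modular obstruction: writing z = 4z', every remaining term of the linear equation is divisible by 2, so the left side is ≡ 0 (mod 2); but the right side -15 ≡ 1 (mod 2). No integers can satisfy it.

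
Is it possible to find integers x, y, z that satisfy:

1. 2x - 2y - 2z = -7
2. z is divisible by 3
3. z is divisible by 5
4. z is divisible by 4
No

Even the single constraint (2x - 2y - 2z = -7) is infeasible over the integers.

  - 2x - 2y - 2z = -7: every term on the left is divisible by 2, so the LHS ≡ 0 (mod 2), but the RHS -7 is not — no integer solution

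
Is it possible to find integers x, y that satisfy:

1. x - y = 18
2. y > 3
Yes

Take x = 22, y = 4. Substituting into each constraint:
  (1) 22 + (-4) = 18 ✓
  (2) 4 > 3 ✓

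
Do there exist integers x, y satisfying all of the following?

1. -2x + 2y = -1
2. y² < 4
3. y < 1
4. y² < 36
No

Even the single constraint (-2x + 2y = -1) is infeasible over the integers.

  - -2x + 2y = -1: every term on the left is divisible by 2, so the LHS ≡ 0 (mod 2), but the RHS -1 is not — no integer solution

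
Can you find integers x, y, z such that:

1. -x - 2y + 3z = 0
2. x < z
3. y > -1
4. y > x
Yes

Take x = 0, y = 3, z = 2. Substituting into each constraint:
  (1) 0 - 2(3) + 3(2) = 0 ✓
  (2) 0 < 2 ✓
  (3) 3 > -1 ✓
  (4) 3 > 0 ✓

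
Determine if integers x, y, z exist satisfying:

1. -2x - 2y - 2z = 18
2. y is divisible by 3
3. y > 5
Yes

Take x = 0, y = 6, z = -15. Substituting into each constraint:
  (1) -2(0) - 2(6) - 2(-15) = 18 ✓
  (2) 6 = 3 × 2, remainder 0 ✓
  (3) 6 > 5 ✓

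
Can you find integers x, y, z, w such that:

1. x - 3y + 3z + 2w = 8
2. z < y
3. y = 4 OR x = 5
Yes

Take x = 0, y = 4, z = 2, w = 7. Substituting into each constraint:
  (1) 0 - 3(4) + 3(2) + 2(7) = 8 ✓
  (2) 2 < 4 ✓
  (3) y = 4, target 4 ✓ (first branch holds)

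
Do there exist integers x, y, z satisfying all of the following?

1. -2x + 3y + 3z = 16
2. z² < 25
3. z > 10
No

A contradictory subset is {z² < 25, z > 10}. No integer assignment can satisfy these jointly:

  - z² < 25: restricts z to |z| ≤ 4
  - z > 10: bounds one variable relative to a constant

Direct contradiction: the bounds on z require z ≥ 11 and z ≤ 4 simultaneously, which is empty.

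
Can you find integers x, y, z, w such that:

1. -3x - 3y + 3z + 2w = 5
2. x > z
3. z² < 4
Yes

Take x = 1, y = 0, z = 0, w = 4. Substituting into each constraint:
  (1) -3(1) - 3(0) + 3(0) + 2(4) = 5 ✓
  (2) 1 > 0 ✓
  (3) z² = (0)² = 0, and 0 < 4 ✓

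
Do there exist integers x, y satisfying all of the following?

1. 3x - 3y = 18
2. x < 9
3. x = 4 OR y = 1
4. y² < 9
Yes

Take x = 4, y = -2. Substituting into each constraint:
  (1) 3(4) - 3(-2) = 18 ✓
  (2) 4 < 9 ✓
  (3) x = 4, target 4 ✓ (first branch holds)
  (4) y² = (-2)² = 4, and 4 < 9 ✓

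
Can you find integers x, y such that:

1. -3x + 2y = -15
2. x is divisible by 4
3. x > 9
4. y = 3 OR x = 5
No

A contradictory subset is {-3x + 2y = -15, x > 9, y = 3 OR x = 5}. No integer assignment can satisfy these jointly:

  - -3x + 2y = -15: is a linear equation tying the variables together
  - x > 9: bounds one variable relative to a constant
  - y = 3 OR x = 5: forces a choice: either y = 3 or x = 5

Split on the disjunction (y = 3 OR x = 5):
  • If y = 3: the equation forces x = 7, which contradicts the bound x ≥ 10.
  • If x = 5: this contradicts the bound x ≥ 10.
Both branches are infeasible, so the system has no integer solution.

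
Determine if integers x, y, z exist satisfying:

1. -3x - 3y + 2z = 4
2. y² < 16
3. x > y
Yes

Take x = 0, y = -2, z = -1. Substituting into each constraint:
  (1) -3(0) - 3(-2) + 2(-1) = 4 ✓
  (2) y² = (-2)² = 4, and 4 < 16 ✓
  (3) 0 > -2 ✓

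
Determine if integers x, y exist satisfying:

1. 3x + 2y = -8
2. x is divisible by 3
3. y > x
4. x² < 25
No

The full constraint system is jointly infeasible over the integers. Each constraint and what it forces:

  - 3x + 2y = -8: is a linear equation tying the variables together
  - x is divisible by 3: restricts x to multiples of 3
  - y > x: bounds one variable relative to another variable
  - x² < 25: restricts x to |x| ≤ 4

The bounds confine x to {-3, 0, 3} with 3 | x. For each value, substitute into the equation:
  • x = -3: the equation gives 2y = 1, so y would not be an integer.
  • x = 0: the equation forces y = -4, but y > x fails since -4 ≤ 0.
  • x = 3: the equation gives 2y = -17, so y would not be an integer.
Every case fails, so no integer solution exists.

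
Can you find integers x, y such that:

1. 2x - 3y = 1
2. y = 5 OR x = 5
Yes

Take x = 5, y = 3. Substituting into each constraint:
  (1) 2(5) - 3(3) = 1 ✓
  (2) x = 5, target 5 ✓ (second branch holds)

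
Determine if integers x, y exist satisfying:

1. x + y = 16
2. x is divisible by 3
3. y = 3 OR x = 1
No

The full constraint system is jointly infeasible over the integers. Each constraint and what it forces:

  - x + y = 16: is a linear equation tying the variables together
  - x is divisible by 3: restricts x to multiples of 3
  - y = 3 OR x = 1: forces a choice: either y = 3 or x = 1

Split on the disjunction (y = 3 OR x = 1):
  • If y = 3: with y = 3, writing x = 3x', every remaining term of the linear equation is divisible by 3, so the left side is ≡ 0 (mod 3); but the right side 13 ≡ 1 (mod 3). No integers can satisfy it.
  • If x = 1: this contradicts the divisibility constraint — 1 is not a multiple of 3.
Both branches are infeasible, so the system has no integer solution.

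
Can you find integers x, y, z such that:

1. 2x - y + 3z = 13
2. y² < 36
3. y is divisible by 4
Yes

Take x = 2, y = 0, z = 3. Substituting into each constraint:
  (1) 2(2) + 0 + 3(3) = 13 ✓
  (2) y² = (0)² = 0, and 0 < 36 ✓
  (3) 0 = 4 × 0, remainder 0 ✓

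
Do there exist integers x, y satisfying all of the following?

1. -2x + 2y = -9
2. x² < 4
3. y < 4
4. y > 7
No

Even the single constraint (-2x + 2y = -9) is infeasible over the integers.

  - -2x + 2y = -9: every term on the left is divisible by 2, so the LHS ≡ 0 (mod 2), but the RHS -9 is not — no integer solution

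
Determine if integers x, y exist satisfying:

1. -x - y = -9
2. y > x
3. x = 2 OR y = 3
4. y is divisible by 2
No

The full constraint system is jointly infeasible over the integers. Each constraint and what it forces:

  - -x - y = -9: is a linear equation tying the variables together
  - y > x: bounds one variable relative to another variable
  - x = 2 OR y = 3: forces a choice: either x = 2 or y = 3
  - y is divisible by 2: restricts y to multiples of 2

Split on the disjunction (x = 2 OR y = 3):
  • If x = 2: with x = 2, writing y = 2y', every remaining term of the linear equation is divisible by 2, so the left side is ≡ 0 (mod 2); but the right side -7 ≡ 1 (mod 2). No integers can satisfy it.
  • If y = 3: this contradicts the divisibility constraint — 3 is not a multiple of 2.
Both branches are infeasible, so the system has no integer solution.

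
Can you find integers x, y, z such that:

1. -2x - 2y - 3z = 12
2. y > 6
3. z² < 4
Yes

Take x = -13, y = 7, z = 0. Substituting into each constraint:
  (1) -2(-13) - 2(7) - 3(0) = 12 ✓
  (2) 7 > 6 ✓
  (3) z² = (0)² = 0, and 0 < 4 ✓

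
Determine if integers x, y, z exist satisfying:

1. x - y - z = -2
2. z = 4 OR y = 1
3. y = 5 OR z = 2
Yes

Take x = 1, y = 1, z = 2. Substituting into each constraint:
  (1) 1 + (-1) + (-2) = -2 ✓
  (2) y = 1, target 1 ✓ (second branch holds)
  (3) z = 2, target 2 ✓ (second branch holds)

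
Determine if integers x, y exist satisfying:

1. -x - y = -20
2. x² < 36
Yes

Take x = 0, y = 20. Substituting into each constraint:
  (1) 0 + (-20) = -20 ✓
  (2) x² = (0)² = 0, and 0 < 36 ✓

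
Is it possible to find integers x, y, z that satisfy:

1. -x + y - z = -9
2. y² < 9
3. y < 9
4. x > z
Yes

Take x = 9, y = 0, z = 0. Substituting into each constraint:
  (1) (-9) + 0 + 0 = -9 ✓
  (2) y² = (0)² = 0, and 0 < 9 ✓
  (3) 0 < 9 ✓
  (4) 9 > 0 ✓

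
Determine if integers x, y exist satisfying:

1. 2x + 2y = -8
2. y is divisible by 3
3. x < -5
Yes

Take x = -7, y = 3. Substituting into each constraint:
  (1) 2(-7) + 2(3) = -8 ✓
  (2) 3 = 3 × 1, remainder 0 ✓
  (3) -7 < -5 ✓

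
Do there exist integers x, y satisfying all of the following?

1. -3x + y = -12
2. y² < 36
Yes

Take x = 4, y = 0. Substituting into each constraint:
  (1) -3(4) + 0 = -12 ✓
  (2) y² = (0)² = 0, and 0 < 36 ✓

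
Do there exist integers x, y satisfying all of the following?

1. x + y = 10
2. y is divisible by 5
Yes

Take x = 10, y = 0. Substituting into each constraint:
  (1) 10 + 0 = 10 ✓
  (2) 0 = 5 × 0, remainder 0 ✓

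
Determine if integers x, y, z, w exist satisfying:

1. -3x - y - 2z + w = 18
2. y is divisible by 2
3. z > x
Yes

Take x = 0, y = 0, z = 1, w = 20. Substituting into each constraint:
  (1) -3(0) + 0 - 2(1) + 20 = 18 ✓
  (2) 0 = 2 × 0, remainder 0 ✓
  (3) 1 > 0 ✓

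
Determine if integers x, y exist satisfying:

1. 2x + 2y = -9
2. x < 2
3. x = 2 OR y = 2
No

Even the single constraint (2x + 2y = -9) is infeasible over the integers.

  - 2x + 2y = -9: every term on the left is divisible by 2, so the LHS ≡ 0 (mod 2), but the RHS -9 is not — no integer solution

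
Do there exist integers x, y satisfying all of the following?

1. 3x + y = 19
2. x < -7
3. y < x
No

The full constraint system is jointly infeasible over the integers. Each constraint and what it forces:

  - 3x + y = 19: is a linear equation tying the variables together
  - x < -7: bounds one variable relative to a constant
  - y < x: bounds one variable relative to another variable

Propagating the comparison: y < x and x ≤ -8 give y ≤ -9. Range argument: with x ∈ [−∞, -8], y ∈ [−∞, -9], the left side of the equation is at most -33, but the right side is 19 > -33. No integer solution exists.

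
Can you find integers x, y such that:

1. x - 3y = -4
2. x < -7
Yes

Take x = -10, y = -2. Substituting into each constraint:
  (1) (-10) - 3(-2) = -4 ✓
  (2) -10 < -7 ✓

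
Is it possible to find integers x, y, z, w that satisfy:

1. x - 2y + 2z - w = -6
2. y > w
Yes

Take x = -4, y = 1, z = 0, w = 0. Substituting into each constraint:
  (1) (-4) - 2(1) + 2(0) + 0 = -6 ✓
  (2) 1 > 0 ✓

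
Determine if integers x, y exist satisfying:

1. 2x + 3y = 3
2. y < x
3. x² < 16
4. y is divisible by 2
No

A contradictory subset is {2x + 3y = 3, y is divisible by 2}. No integer assignment can satisfy these jointly:

  - 2x + 3y = 3: is a linear equation tying the variables together
  - y is divisible by 2: restricts y to multiples of 2

Modular obstruction: writing y = 2y', every remaining term of the linear equation is divisible by 2, so the left side is ≡ 0 (mod 2); but the right side 3 ≡ 1 (mod 2). No integers can satisfy it.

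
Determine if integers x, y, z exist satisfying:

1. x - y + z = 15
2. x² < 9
Yes

Take x = 0, y = 0, z = 15. Substituting into each constraint:
  (1) 0 + 0 + 15 = 15 ✓
  (2) x² = (0)² = 0, and 0 < 9 ✓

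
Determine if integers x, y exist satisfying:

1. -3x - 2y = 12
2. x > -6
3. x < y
Yes

Take x = -4, y = 0. Substituting into each constraint:
  (1) -3(-4) - 2(0) = 12 ✓
  (2) -4 > -6 ✓
  (3) -4 < 0 ✓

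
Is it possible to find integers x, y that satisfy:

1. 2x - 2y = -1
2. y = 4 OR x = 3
No

Even the single constraint (2x - 2y = -1) is infeasible over the integers.

  - 2x - 2y = -1: every term on the left is divisible by 2, so the LHS ≡ 0 (mod 2), but the RHS -1 is not — no integer solution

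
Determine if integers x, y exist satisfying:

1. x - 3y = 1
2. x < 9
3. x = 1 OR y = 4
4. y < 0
No

A contradictory subset is {x - 3y = 1, x = 1 OR y = 4, y < 0}. No integer assignment can satisfy these jointly:

  - x - 3y = 1: is a linear equation tying the variables together
  - x = 1 OR y = 4: forces a choice: either x = 1 or y = 4
  - y < 0: bounds one variable relative to a constant

Split on the disjunction (x = 1 OR y = 4):
  • If x = 1: the equation forces y = 0, which contradicts the bound y ≤ -1.
  • If y = 4: this contradicts the bound y ≤ -1.
Both branches are infeasible, so the system has no integer solution.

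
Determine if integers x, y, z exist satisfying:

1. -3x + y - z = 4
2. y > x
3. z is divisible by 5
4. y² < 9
Yes

Take x = 1, y = 2, z = -5. Substituting into each constraint:
  (1) -3(1) + 2 + 5 = 4 ✓
  (2) 2 > 1 ✓
  (3) -5 = 5 × -1, remainder 0 ✓
  (4) y² = (2)² = 4, and 4 < 9 ✓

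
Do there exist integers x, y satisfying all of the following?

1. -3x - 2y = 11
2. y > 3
Yes

Take x = -7, y = 5. Substituting into each constraint:
  (1) -3(-7) - 2(5) = 11 ✓
  (2) 5 > 3 ✓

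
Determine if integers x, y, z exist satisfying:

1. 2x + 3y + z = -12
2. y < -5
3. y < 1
Yes

Take x = 3, y = -6, z = 0. Substituting into each constraint:
  (1) 2(3) + 3(-6) + 0 = -12 ✓
  (2) -6 < -5 ✓
  (3) -6 < 1 ✓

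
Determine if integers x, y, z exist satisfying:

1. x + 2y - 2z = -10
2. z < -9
Yes

Take x = -30, y = 0, z = -10. Substituting into each constraint:
  (1) (-30) + 2(0) - 2(-10) = -10 ✓
  (2) -10 < -9 ✓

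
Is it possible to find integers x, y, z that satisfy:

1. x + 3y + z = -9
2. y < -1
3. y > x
Yes

Take x = -3, y = -2, z = 0. Substituting into each constraint:
  (1) (-3) + 3(-2) + 0 = -9 ✓
  (2) -2 < -1 ✓
  (3) -2 > -3 ✓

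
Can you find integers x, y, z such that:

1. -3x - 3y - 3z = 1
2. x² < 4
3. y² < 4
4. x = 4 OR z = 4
No

Even the single constraint (-3x - 3y - 3z = 1) is infeasible over the integers.

  - -3x - 3y - 3z = 1: every term on the left is divisible by 3, so the LHS ≡ 0 (mod 3), but the RHS 1 is not — no integer solution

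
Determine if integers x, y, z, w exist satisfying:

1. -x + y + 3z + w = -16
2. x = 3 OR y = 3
Yes

Take x = 3, y = -1, z = -4, w = 0. Substituting into each constraint:
  (1) (-3) + (-1) + 3(-4) + 0 = -16 ✓
  (2) x = 3, target 3 ✓ (first branch holds)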